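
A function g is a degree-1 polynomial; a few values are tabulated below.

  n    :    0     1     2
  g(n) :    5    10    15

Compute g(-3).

First differences: 5, 5.
Level-1 differences are constant, so g has degree 1.
Fitting a degree-1 polynomial gives g(n) = 5n + 5.
Then g(-3) = -10.

-10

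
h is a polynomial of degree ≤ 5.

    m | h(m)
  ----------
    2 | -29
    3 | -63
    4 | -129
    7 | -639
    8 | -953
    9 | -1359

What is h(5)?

Write h(m) = am^5 + bm^4 + cm³ + dm² + em + p; the 6 given values yield a linear system in the 6 coefficients.
Solving, the top 2 coefficients vanish, and h(m) = -2m³ + 2m² - 6m - 9.
Then h(5) = -239.

-239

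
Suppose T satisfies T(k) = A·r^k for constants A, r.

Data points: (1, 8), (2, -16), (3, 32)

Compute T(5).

128

Consecutive ratio: -16/8 = -2, and 32/(-16) = -2, so r = -2.
Then A·(-2)^1 = 8 gives A = -4, and T(k) = -4·(-2)^k.
T(5) = -4·(-2)^5 = 128.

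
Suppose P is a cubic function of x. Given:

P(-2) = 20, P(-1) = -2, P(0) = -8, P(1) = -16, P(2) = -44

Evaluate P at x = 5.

First differences: -22, -6, -8, -28. Second differences: 16, -2, -20. Third differences: -18, -18.
Level-3 differences are constant, so P has degree 3.
Fitting a degree-3 polynomial gives P(x) = -3x³ - x² - 4x - 8.
Then P(5) = -428.

-428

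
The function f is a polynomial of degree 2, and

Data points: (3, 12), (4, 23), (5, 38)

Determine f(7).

Write f(k) = ak² + bk + c; the 3 given values yield a linear system in the 3 coefficients.
Solving, f(k) = 2k² - 3k + 3.
Then f(7) = 80.

80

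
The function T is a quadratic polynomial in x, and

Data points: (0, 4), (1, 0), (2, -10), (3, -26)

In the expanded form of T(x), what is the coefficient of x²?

First differences: -4, -10, -16. Second differences: -6, -6.
Level-2 differences are constant, so T has degree 2.
Fitting a degree-2 polynomial gives T(x) = -3x² - x + 4.
The coefficient of x² is -3.

-3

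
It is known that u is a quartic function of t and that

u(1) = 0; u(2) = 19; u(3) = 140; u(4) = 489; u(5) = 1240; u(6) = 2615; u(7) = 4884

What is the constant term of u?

5

First differences: 19, 121, 349, 751, 1375, 2269. Second differences: 102, 228, 402, 624, 894. Third differences: 126, 174, 222, 270. Fourth differences: 48, 48, 48.
Level-4 differences are constant, so u has degree 4.
Fitting a degree-4 polynomial gives u(t) = 2t^4 + t³ - 5t² - 3t + 5.
The constant term is u(0) = 5.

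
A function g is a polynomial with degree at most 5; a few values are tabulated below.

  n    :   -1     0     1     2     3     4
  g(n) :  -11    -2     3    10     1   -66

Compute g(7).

-1395

Write g(n) = an^5 + bn^4 + cn³ + dn² + en + p; the 6 given values yield a linear system in the 6 coefficients.
Solving, the leading coefficient vanishes, and g(n) = -n^4 + 3n³ - n² + 4n - 2.
Then g(7) = -1395.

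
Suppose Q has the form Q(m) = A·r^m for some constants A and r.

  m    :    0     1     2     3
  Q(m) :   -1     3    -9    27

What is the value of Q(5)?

Consecutive ratio: 3/(-1) = -3, and -9/3 = -3, so r = -3.
Then A·(-3)^0 = -1 gives A = -1, and Q(m) = -1·(-3)^m.
Q(5) = -1·(-3)^5 = 243.

243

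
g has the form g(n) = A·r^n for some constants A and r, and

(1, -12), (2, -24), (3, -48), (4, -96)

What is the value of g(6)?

-384

Consecutive ratio: -24/(-12) = 2, and -48/(-24) = 2, so r = 2.
Then A·2^1 = -12 gives A = -6, and g(n) = -6·2^n.
g(6) = -6·2^6 = -384.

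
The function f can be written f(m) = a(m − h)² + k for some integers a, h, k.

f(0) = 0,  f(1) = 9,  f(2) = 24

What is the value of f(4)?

72

First differences 9, 15; second difference 6 = 2a, so a = 3.
Expanding, the m-coefficient is −2ah = -6h; matching it to the data gives h = -1, and then k = -3.
So f(m) = 3(m + 1)² − 3.
f(4) = 3·5² − 3 = 72.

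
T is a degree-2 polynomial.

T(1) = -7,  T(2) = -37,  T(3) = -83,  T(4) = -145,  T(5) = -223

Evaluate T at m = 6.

First differences: -30, -46, -62, -78. Second differences: -16, -16, -16.
Level-2 differences are constant, so T has degree 2.
Fitting a degree-2 polynomial gives T(m) = -8m² - 6m + 7.
Then T(6) = -317.

-317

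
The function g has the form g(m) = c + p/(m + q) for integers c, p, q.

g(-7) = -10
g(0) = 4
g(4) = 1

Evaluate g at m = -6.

-14

(g(m) − c)(m + q) = p for each data point; the three points give a linear system in c and q, then p follows.
Solving: c = -2, q = 4, p = 24, so g(m) = -2 + 24/(m + 4).
Then g(-6) = -2 + 24/(-2) = -14.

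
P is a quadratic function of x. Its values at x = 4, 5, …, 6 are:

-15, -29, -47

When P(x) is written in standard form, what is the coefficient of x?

Write P(x) = ax² + bx + c; the 3 given values yield a linear system in the 3 coefficients.
Solving, P(x) = -2x² + 4x + 1.
The coefficient of x is 4.

4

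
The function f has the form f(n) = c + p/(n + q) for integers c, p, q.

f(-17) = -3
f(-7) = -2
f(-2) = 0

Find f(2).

16

(f(n) − c)(n + q) = p for each data point; the three points give a linear system in c and q, then p follows.
Solving: c = -4, q = -3, p = -20, so f(n) = -4 − 20/(n − 3).
Then f(2) = -4 − 20/(-1) = 16.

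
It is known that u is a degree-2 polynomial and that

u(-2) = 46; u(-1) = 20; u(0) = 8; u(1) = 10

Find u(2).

26

Write u(m) = am² + bm + c; the 4 given values yield a linear system in the 3 coefficients.
Solving, u(m) = 7m² - 5m + 8.
Then u(2) = 26.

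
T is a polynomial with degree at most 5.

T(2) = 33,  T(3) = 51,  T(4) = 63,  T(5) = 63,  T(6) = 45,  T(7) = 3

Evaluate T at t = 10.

-327

Write T(t) = at^5 + bt^4 + ct³ + dt² + et + p; the 6 given values yield a linear system in the 6 coefficients.
Solving, the top 2 coefficients vanish, and T(t) = -t³ + 6t² + 7t + 3.
Then T(10) = -327.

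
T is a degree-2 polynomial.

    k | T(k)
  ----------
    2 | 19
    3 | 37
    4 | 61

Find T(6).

127

Write T(k) = ak² + bk + c; the 3 given values yield a linear system in the 3 coefficients.
Solving, T(k) = 3k² + 3k + 1.
Then T(6) = 127.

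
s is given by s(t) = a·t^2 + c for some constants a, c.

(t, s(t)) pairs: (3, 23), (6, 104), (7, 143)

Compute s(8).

From s(3) = 23 and s(6) = 104: 9a + c = 23 and 36a + c = 104.
Subtracting: 27a = 81, so a = 3; then c = 23 − 3·9 = -4.
So s(t) = 3t² − 4, and s(8) = 188.

188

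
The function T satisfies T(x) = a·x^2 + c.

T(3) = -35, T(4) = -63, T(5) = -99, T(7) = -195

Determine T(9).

-323

From T(3) = -35 and T(4) = -63: 9a + c = -35 and 16a + c = -63.
Subtracting: 7a = -28, so a = -4; then c = -35 − (-4)·9 = 1.
So T(x) = -4x² + 1, and T(9) = -323.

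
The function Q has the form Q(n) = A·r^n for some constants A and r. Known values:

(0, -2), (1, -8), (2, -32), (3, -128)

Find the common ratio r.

4

Consecutive ratio: -8/(-2) = 4, and -32/(-8) = 4, so r = 4.
Then A·4^0 = -2 gives A = -2, and Q(n) = -2·4^n.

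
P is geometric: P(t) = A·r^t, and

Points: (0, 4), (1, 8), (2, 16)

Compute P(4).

Consecutive ratio: 8/4 = 2, and 16/8 = 2, so r = 2.
Then A·2^0 = 4 gives A = 4, and P(t) = 4·2^t.
P(4) = 4·2^4 = 64.

64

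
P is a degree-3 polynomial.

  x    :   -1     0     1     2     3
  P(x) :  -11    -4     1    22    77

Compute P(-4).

Write P(x) = ax³ + bx² + cx + d; the 5 given values yield a linear system in the 4 coefficients.
Solving, P(x) = 3x³ - x² + 3x - 4.
Then P(-4) = -224.

-224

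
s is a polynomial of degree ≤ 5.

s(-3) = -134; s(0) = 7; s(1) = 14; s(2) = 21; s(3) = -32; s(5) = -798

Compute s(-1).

12

Write s(x) = ax^5 + bx^4 + cx³ + dx² + ex + p; the 6 given values yield a linear system in the 6 coefficients.
Solving, the leading coefficient vanishes, and s(x) = -2x^4 + 2x³ + 8x² - x + 7.
Then s(-1) = 12.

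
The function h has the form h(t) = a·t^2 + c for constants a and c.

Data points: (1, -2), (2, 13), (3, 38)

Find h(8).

313

From h(1) = -2 and h(2) = 13: 1a + c = -2 and 4a + c = 13.
Subtracting: 3a = 15, so a = 5; then c = -2 − 5·1 = -7.
So h(t) = 5t² − 7, and h(8) = 313.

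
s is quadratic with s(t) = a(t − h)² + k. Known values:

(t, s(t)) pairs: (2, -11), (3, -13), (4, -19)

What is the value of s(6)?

-43

First differences -2, -6; second difference -4 = 2a, so a = -2.
Expanding, the t-coefficient is −2ah = 4h; matching it to the data gives h = 2, and then k = -11.
So s(t) = -2(t − 2)² − 11.
s(6) = -2·4² − 11 = -43.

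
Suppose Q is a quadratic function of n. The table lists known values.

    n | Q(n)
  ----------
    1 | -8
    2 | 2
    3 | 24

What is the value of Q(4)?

58

Write Q(n) = an² + bn + c; the 3 given values yield a linear system in the 3 coefficients.
Solving, Q(n) = 6n² - 8n - 6.
Then Q(4) = 58.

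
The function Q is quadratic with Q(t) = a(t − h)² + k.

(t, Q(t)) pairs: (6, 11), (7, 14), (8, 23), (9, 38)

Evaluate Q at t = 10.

59

First differences 3, 9, 15; second difference 6 = 2a, so a = 3.
Expanding, the t-coefficient is −2ah = -6h; matching it to the data gives h = 6, and then k = 11.
So Q(t) = 3(t − 6)² + 11.
Q(10) = 3·4² + 11 = 59.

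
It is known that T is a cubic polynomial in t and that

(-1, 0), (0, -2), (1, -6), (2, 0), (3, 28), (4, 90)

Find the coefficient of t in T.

-5

Write T(t) = at³ + bt² + ct + d; the 6 given values yield a linear system in the 4 coefficients.
Solving, T(t) = 2t³ - t² - 5t - 2.
The coefficient of t is -5.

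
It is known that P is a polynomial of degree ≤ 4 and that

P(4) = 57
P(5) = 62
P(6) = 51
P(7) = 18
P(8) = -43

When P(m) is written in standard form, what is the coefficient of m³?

-1

First differences: 5, -11, -33, -61. Second differences: -16, -22, -28. Third differences: -6, -6.
Level-3 differences are constant, so P has degree 3.
Fitting a degree-3 polynomial gives P(m) = -m³ + 7m² + 3m - 3.
The coefficient of m³ is -1.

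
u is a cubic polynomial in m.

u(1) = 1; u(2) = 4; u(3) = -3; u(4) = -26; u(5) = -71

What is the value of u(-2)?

-8

First differences: 3, -7, -23, -45. Second differences: -10, -16, -22. Third differences: -6, -6.
Level-3 differences are constant, so u has degree 3.
Fitting a degree-3 polynomial gives u(m) = -m³ + m² + 7m - 6.
Then u(-2) = -8.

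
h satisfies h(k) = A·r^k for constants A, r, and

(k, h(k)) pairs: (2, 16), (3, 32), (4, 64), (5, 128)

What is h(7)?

512

Consecutive ratio: 32/16 = 2, and 64/32 = 2, so r = 2.
Then A·2^2 = 16 gives A = 4, and h(k) = 4·2^k.
h(7) = 4·2^7 = 512.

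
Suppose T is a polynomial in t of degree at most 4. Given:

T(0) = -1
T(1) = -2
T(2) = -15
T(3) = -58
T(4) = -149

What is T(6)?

Write T(t) = at^4 + bt³ + ct² + dt + e; the 5 given values yield a linear system in the 5 coefficients.
Solving, the leading coefficient vanishes, and T(t) = -3t³ + 3t² - t - 1.
Then T(6) = -547.

-547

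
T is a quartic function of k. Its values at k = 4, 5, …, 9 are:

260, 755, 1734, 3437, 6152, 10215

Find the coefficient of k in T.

1

Write T(k) = ak^4 + bk³ + ck² + dk + e; the 6 given values yield a linear system in the 5 coefficients.
Solving, T(k) = 2k^4 - 4k³ + k.
The coefficient of k is 1.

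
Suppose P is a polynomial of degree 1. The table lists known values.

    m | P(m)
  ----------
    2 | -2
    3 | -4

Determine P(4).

Write P(m) = am + b; the 2 given values yield a linear system in the 2 coefficients.
Solving, P(m) = -2m + 2.
Then P(4) = -6.

-6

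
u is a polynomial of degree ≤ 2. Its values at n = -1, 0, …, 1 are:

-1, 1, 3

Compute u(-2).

-3

First differences: 2, 2.
Level-1 differences are constant, so u has degree 1.
Fitting a degree-1 polynomial gives u(n) = 2n + 1.
Then u(-2) = -3.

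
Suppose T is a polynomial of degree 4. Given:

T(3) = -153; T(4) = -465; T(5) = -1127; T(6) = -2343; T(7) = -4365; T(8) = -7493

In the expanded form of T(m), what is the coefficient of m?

First differences: -312, -662, -1216, -2022, -3128. Second differences: -350, -554, -806, -1106. Third differences: -204, -252, -300. Fourth differences: -48, -48.
Level-4 differences are constant, so T has degree 4.
Fitting a degree-4 polynomial gives T(m) = -2m^4 + 2m³ - 5m² - m + 3.
The coefficient of m is -1.

-1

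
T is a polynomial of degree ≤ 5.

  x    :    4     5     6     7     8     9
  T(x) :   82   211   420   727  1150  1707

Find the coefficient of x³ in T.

First differences: 129, 209, 307, 423, 557. Second differences: 80, 98, 116, 134. Third differences: 18, 18, 18.
Level-3 differences are constant, so T has degree 3.
Fitting a degree-3 polynomial gives T(x) = 3x³ - 5x² - 9x + 6.
The coefficient of x³ is 3.

3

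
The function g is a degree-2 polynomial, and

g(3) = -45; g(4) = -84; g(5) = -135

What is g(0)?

Write g(m) = am² + bm + c; the 3 given values yield a linear system in the 3 coefficients.
Solving, g(m) = -6m² + 3m.
The constant term is g(0) = 0.

0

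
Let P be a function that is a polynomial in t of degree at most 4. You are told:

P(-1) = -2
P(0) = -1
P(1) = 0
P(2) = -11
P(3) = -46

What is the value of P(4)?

Write P(t) = at^4 + bt³ + ct² + dt + e; the 5 given values yield a linear system in the 5 coefficients.
Solving, the leading coefficient vanishes, and P(t) = -2t³ + 3t - 1.
Then P(4) = -117.

-117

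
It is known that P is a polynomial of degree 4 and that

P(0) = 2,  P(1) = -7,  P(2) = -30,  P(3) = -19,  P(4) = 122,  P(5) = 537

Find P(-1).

-3

First differences: -9, -23, 11, 141, 415. Second differences: -14, 34, 130, 274. Third differences: 48, 96, 144. Fourth differences: 48, 48.
Level-4 differences are constant, so P has degree 4.
Fitting a degree-4 polynomial gives P(m) = 2m^4 - 4m³ - 9m² + 2m + 2.
Then P(-1) = -3.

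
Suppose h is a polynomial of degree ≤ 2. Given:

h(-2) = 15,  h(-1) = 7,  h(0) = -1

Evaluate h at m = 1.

First differences: -8, -8.
Level-1 differences are constant, so h has degree 1.
Fitting a degree-1 polynomial gives h(m) = -8m - 1.
Then h(1) = -9.

-9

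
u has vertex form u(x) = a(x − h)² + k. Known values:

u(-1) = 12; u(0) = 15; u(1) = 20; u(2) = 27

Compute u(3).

36

First differences 3, 5, 7; second difference 2 = 2a, so a = 1.
Expanding, the x-coefficient is −2ah = -2h; matching it to the data gives h = -2, and then k = 11.
So u(x) = 1(x + 2)² + 11.
u(3) = 1·5² + 11 = 36.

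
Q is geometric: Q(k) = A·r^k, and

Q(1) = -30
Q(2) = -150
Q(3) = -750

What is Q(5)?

Consecutive ratio: -150/(-30) = 5, and -750/(-150) = 5, so r = 5.
Then A·5^1 = -30 gives A = -6, and Q(k) = -6·5^k.
Q(5) = -6·5^5 = -18750.

-18750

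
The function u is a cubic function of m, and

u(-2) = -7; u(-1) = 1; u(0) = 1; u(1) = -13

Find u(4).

-199

Write u(m) = am³ + bm² + cm + d; the 4 given values yield a linear system in the 4 coefficients.
Solving, u(m) = -m³ - 7m² - 6m + 1.
Then u(4) = -199.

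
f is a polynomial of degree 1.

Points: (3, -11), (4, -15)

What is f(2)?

-7

Write f(n) = an + b; the 2 given values yield a linear system in the 2 coefficients.
Solving, f(n) = -4n + 1.
Then f(2) = -7.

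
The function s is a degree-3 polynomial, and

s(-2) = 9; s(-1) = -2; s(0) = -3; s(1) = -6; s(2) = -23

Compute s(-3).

42

First differences: -11, -1, -3, -17. Second differences: 10, -2, -14. Third differences: -12, -12.
Level-3 differences are constant, so s has degree 3.
Fitting a degree-3 polynomial gives s(m) = -2m³ - m² - 3.
Then s(-3) = 42.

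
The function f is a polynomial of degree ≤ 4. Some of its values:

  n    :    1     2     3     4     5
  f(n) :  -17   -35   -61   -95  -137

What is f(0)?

-7

Write f(n) = an^4 + bn³ + cn² + dn + e; the 5 given values yield a linear system in the 5 coefficients.
Solving, the top 2 coefficients vanish, and f(n) = -4n² - 6n - 7.
The constant term is f(0) = -7.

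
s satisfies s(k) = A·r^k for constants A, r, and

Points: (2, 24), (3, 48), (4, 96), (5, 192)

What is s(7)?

768

Consecutive ratio: 48/24 = 2, and 96/48 = 2, so r = 2.
Then A·2^2 = 24 gives A = 6, and s(k) = 6·2^k.
s(7) = 6·2^7 = 768.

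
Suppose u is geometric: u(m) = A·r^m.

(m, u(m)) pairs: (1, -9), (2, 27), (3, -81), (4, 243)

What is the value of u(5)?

Consecutive ratio: 27/(-9) = -3, and -81/27 = -3, so r = -3.
Then A·(-3)^1 = -9 gives A = 3, and u(m) = 3·(-3)^m.
u(5) = 3·(-3)^5 = -729.

-729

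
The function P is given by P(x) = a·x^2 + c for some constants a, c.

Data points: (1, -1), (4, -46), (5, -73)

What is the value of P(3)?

-25

From P(1) = -1 and P(4) = -46: 1a + c = -1 and 16a + c = -46.
Subtracting: 15a = -45, so a = -3; then c = -1 − (-3)·1 = 2.
So P(x) = -3x² + 2, and P(3) = -25.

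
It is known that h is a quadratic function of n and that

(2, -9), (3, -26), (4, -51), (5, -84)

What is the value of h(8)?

Write h(n) = an² + bn + c; the 4 given values yield a linear system in the 3 coefficients.
Solving, h(n) = -4n² + 3n + 1.
Then h(8) = -231.

-231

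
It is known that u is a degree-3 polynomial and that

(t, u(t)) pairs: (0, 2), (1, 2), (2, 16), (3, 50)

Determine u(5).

202

Write u(t) = at³ + bt² + ct + d; the 4 given values yield a linear system in the 4 coefficients.
Solving, u(t) = t³ + 4t² - 5t + 2.
Then u(5) = 202.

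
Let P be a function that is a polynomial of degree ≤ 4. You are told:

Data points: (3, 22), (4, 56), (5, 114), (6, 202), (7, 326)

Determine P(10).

First differences: 34, 58, 88, 124. Second differences: 24, 30, 36. Third differences: 6, 6.
Level-3 differences are constant, so P has degree 3.
Fitting a degree-3 polynomial gives P(x) = x³ - 3x + 4.
Then P(10) = 974.

974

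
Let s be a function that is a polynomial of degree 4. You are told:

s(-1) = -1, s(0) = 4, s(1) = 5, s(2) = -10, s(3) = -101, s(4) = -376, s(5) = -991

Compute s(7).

First differences: 5, 1, -15, -91, -275, -615. Second differences: -4, -16, -76, -184, -340. Third differences: -12, -60, -108, -156. Fourth differences: -48, -48, -48.
Level-4 differences are constant, so s has degree 4.
Fitting a degree-4 polynomial gives s(k) = -2k^4 + 2k³ + k + 4.
Then s(7) = -4105.

-4105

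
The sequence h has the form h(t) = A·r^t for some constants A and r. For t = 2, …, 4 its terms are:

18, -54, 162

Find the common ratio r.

-3

Consecutive ratio: -54/18 = -3, and 162/(-54) = -3, so r = -3.
Then A·(-3)^2 = 18 gives A = 2, and h(t) = 2·(-3)^t.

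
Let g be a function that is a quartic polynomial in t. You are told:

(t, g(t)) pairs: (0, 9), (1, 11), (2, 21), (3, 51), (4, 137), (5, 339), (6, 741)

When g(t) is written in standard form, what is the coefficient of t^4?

First differences: 2, 10, 30, 86, 202, 402. Second differences: 8, 20, 56, 116, 200. Third differences: 12, 36, 60, 84. Fourth differences: 24, 24, 24.
Level-4 differences are constant, so g has degree 4.
Fitting a degree-4 polynomial gives g(t) = t^4 - 4t³ + 9t² - 4t + 9.
The coefficient of t^4 is 1.

1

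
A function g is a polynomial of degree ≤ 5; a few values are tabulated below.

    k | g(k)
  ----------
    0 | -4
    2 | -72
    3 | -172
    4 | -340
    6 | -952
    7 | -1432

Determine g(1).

Write g(k) = ak^5 + bk^4 + ck³ + dk² + ek + p; the 6 given values yield a linear system in the 6 coefficients.
Solving, the top 2 coefficients vanish, and g(k) = -3k³ - 7k² - 8k - 4.
Then g(1) = -22.

-22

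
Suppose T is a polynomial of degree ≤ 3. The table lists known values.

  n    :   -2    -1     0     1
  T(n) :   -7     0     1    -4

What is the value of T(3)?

-32

First differences: 7, 1, -5. Second differences: -6, -6.
Level-2 differences are constant, so T has degree 2.
Fitting a degree-2 polynomial gives T(n) = -3n² - 2n + 1.
Then T(3) = -32.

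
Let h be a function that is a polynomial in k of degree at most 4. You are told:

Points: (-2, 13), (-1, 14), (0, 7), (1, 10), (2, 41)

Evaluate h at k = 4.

259

First differences: 1, -7, 3, 31. Second differences: -8, 10, 28. Third differences: 18, 18.
Level-3 differences are constant, so h has degree 3.
Fitting a degree-3 polynomial gives h(k) = 3k³ + 5k² - 5k + 7.
Then h(4) = 259.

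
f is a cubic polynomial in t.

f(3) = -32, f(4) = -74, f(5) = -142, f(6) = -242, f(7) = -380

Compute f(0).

First differences: -42, -68, -100, -138. Second differences: -26, -32, -38. Third differences: -6, -6.
Level-3 differences are constant, so f has degree 3.
Fitting a degree-3 polynomial gives f(t) = -t³ - t² + 2t - 2.
Then f(0) = -2.

-2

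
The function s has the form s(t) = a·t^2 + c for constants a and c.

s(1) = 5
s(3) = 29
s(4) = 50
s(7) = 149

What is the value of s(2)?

14

From s(1) = 5 and s(3) = 29: 1a + c = 5 and 9a + c = 29.
Subtracting: 8a = 24, so a = 3; then c = 5 − 3·1 = 2.
So s(t) = 3t² + 2, and s(2) = 14.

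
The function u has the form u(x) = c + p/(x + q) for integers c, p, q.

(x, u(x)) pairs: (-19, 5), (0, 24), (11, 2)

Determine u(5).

-1

(u(x) − c)(x + q) = p for each data point; the three points give a linear system in c and q, then p follows.
Solving: c = 4, q = -1, p = -20, so u(x) = 4 − 20/(x − 1).
Then u(5) = 4 − 20/4 = -1.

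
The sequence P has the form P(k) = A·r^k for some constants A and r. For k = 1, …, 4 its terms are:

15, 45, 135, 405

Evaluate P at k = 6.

3645

Consecutive ratio: 45/15 = 3, and 135/45 = 3, so r = 3.
Then A·3^1 = 15 gives A = 5, and P(k) = 5·3^k.
P(6) = 5·3^6 = 3645.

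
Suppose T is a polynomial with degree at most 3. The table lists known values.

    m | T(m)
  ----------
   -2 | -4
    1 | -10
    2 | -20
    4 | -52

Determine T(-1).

Write T(m) = am³ + bm² + cm + d; the 4 given values yield a linear system in the 4 coefficients.
Solving, the leading coefficient vanishes, and T(m) = -2m² - 4m - 4.
Then T(-1) = -2.

-2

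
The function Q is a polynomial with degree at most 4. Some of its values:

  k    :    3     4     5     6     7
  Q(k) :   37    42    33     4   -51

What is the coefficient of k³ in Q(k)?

First differences: 5, -9, -29, -55. Second differences: -14, -20, -26. Third differences: -6, -6.
Level-3 differences are constant, so Q has degree 3.
Fitting a degree-3 polynomial gives Q(k) = -k³ + 5k² + 7k - 2.
The coefficient of k³ is -1.

-1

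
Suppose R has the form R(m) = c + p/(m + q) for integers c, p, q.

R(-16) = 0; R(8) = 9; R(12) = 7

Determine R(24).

(R(m) − c)(m + q) = p for each data point; the three points give a linear system in c and q, then p follows.
Solving: c = 3, q = 0, p = 48, so R(m) = 3 + 48/(m + 0).
Then R(24) = 3 + 48/24 = 5.

5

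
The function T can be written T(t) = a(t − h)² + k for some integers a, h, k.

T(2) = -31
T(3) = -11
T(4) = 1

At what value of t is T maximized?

First differences 20, 12; second difference -8 = 2a, so a = -4.
Expanding, the t-coefficient is −2ah = 8h; matching it to the data gives h = 5, and then k = 5.
So T(t) = -4(t − 5)² + 5.
Hence h = 5.

5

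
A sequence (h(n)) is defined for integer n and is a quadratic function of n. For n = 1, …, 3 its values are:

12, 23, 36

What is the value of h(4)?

Write h(n) = an² + bn + c; the 3 given values yield a linear system in the 3 coefficients.
Solving, h(n) = n² + 8n + 3.
Then h(4) = 51.

51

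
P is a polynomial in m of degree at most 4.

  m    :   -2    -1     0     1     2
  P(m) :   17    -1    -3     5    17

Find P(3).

First differences: -18, -2, 8, 12. Second differences: 16, 10, 4. Third differences: -6, -6.
Level-3 differences are constant, so P has degree 3.
Fitting a degree-3 polynomial gives P(m) = -m³ + 5m² + 4m - 3.
Then P(3) = 27.

27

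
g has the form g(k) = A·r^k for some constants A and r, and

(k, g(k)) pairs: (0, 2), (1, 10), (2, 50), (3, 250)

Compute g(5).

Consecutive ratio: 10/2 = 5, and 50/10 = 5, so r = 5.
Then A·5^0 = 2 gives A = 2, and g(k) = 2·5^k.
g(5) = 2·5^5 = 6250.

6250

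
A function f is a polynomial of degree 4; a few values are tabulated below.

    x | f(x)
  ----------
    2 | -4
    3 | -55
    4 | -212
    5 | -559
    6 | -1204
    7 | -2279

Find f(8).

Write f(x) = ax^4 + bx³ + cx² + dx + e; the 6 given values yield a linear system in the 5 coefficients.
Solving, f(x) = -x^4 + 2x² + 4x - 4.
Then f(8) = -3940.

-3940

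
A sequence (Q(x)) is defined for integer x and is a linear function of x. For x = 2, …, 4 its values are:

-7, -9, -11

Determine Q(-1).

First differences: -2, -2.
Level-1 differences are constant, so Q has degree 1.
Fitting a degree-1 polynomial gives Q(x) = -2x - 3.
Then Q(-1) = -1.

-1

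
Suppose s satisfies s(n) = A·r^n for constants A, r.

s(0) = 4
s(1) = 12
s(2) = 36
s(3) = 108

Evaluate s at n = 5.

Consecutive ratio: 12/4 = 3, and 36/12 = 3, so r = 3.
Then A·3^0 = 4 gives A = 4, and s(n) = 4·3^n.
s(5) = 4·3^5 = 972.

972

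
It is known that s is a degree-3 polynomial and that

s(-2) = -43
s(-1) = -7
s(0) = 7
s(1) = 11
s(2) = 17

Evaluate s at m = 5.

First differences: 36, 14, 4, 6. Second differences: -22, -10, 2. Third differences: 12, 12.
Level-3 differences are constant, so s has degree 3.
Fitting a degree-3 polynomial gives s(m) = 2m³ - 5m² + 7m + 7.
Then s(5) = 167.

167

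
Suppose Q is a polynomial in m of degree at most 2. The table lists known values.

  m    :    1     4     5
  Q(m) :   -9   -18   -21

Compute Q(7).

-27

Write Q(m) = am² + bm + c; the 3 given values yield a linear system in the 3 coefficients.
Solving, the leading coefficient vanishes, and Q(m) = -3m - 6.
Then Q(7) = -27.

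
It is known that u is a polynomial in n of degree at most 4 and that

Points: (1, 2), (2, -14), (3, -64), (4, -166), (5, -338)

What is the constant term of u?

First differences: -16, -50, -102, -172. Second differences: -34, -52, -70. Third differences: -18, -18.
Level-3 differences are constant, so u has degree 3.
Fitting a degree-3 polynomial gives u(n) = -3n³ + n² + 2n + 2.
The constant term is u(0) = 2.

2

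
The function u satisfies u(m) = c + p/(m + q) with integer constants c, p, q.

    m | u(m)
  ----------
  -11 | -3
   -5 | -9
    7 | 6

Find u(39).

(u(m) − c)(m + q) = p for each data point; the three points give a linear system in c and q, then p follows.
Solving: c = 1, q = 1, p = 40, so u(m) = 1 + 40/(m + 1).
Then u(39) = 1 + 40/40 = 2.

2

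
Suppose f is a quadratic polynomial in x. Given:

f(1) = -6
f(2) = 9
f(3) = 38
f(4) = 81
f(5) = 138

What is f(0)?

-7

Write f(x) = ax² + bx + c; the 5 given values yield a linear system in the 3 coefficients.
Solving, f(x) = 7x² - 6x - 7.
The constant term is f(0) = -7.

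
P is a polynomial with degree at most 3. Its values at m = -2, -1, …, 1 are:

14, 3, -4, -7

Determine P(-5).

First differences: -11, -7, -3. Second differences: 4, 4.
Level-2 differences are constant, so P has degree 2.
Fitting a degree-2 polynomial gives P(m) = 2m² - 5m - 4.
Then P(-5) = 71.

71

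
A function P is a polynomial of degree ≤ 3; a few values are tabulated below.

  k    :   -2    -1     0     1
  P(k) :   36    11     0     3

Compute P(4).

96

First differences: -25, -11, 3. Second differences: 14, 14.
Level-2 differences are constant, so P has degree 2.
Fitting a degree-2 polynomial gives P(k) = 7k² - 4k.
Then P(4) = 96.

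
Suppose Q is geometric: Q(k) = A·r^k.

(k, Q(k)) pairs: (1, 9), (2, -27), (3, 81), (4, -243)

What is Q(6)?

Consecutive ratio: -27/9 = -3, and 81/(-27) = -3, so r = -3.
Then A·(-3)^1 = 9 gives A = -3, and Q(k) = -3·(-3)^k.
Q(6) = -3·(-3)^6 = -2187.

-2187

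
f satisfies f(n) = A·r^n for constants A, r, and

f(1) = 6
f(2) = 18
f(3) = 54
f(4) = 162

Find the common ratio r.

3

Consecutive ratio: 18/6 = 3, and 54/18 = 3, so r = 3.
Then A·3^1 = 6 gives A = 2, and f(n) = 2·3^n.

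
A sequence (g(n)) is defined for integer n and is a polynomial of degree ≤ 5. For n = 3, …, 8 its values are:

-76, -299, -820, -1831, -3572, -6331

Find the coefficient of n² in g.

-3

Write g(n) = an^5 + bn^4 + cn³ + dn² + en + p; the 6 given values yield a linear system in the 6 coefficients.
Solving, the leading coefficient vanishes, and g(n) = -2n^4 + 4n³ - 3n² + 5.
The coefficient of n² is -3.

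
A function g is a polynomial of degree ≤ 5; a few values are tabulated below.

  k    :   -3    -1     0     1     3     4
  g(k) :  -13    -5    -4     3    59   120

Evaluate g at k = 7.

507

Write g(k) = ak^5 + bk^4 + ck³ + dk² + ek + p; the 6 given values yield a linear system in the 6 coefficients.
Solving, the top 2 coefficients vanish, and g(k) = k³ + 3k² + 3k - 4.
Then g(7) = 507.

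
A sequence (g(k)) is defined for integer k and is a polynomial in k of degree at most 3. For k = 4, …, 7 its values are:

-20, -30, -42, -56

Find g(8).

-72

Write g(k) = ak³ + bk² + ck + d; the 4 given values yield a linear system in the 4 coefficients.
Solving, the leading coefficient vanishes, and g(k) = -k² - k.
Then g(8) = -72.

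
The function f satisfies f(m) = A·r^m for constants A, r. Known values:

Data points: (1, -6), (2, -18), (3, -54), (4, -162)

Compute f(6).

-1458

Consecutive ratio: -18/(-6) = 3, and -54/(-18) = 3, so r = 3.
Then A·3^1 = -6 gives A = -2, and f(m) = -2·3^m.
f(6) = -2·3^6 = -1458.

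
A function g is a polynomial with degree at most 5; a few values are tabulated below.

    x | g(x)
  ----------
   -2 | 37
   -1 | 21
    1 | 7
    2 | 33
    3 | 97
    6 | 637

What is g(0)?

Write g(x) = ax^5 + bx^4 + cx³ + dx² + ex + p; the 6 given values yield a linear system in the 6 coefficients.
Solving, the top 2 coefficients vanish, and g(x) = 2x³ + 7x² - 9x + 7.
The constant term is g(0) = 7.

7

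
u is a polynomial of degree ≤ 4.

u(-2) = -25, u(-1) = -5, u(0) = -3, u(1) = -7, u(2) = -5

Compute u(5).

First differences: 20, 2, -4, 2. Second differences: -18, -6, 6. Third differences: 12, 12.
Level-3 differences are constant, so u has degree 3.
Fitting a degree-3 polynomial gives u(x) = 2x³ - 3x² - 3x - 3.
Then u(5) = 157.

157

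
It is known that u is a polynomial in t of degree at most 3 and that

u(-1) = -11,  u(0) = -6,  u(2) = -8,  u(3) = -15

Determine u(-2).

-20

Write u(t) = at³ + bt² + ct + d; the 4 given values yield a linear system in the 4 coefficients.
Solving, the leading coefficient vanishes, and u(t) = -2t² + 3t - 6.
Then u(-2) = -20.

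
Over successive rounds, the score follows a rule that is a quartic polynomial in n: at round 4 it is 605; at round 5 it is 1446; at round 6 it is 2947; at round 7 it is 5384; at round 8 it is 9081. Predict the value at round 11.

Write the value at n as h(n).
Write h(n) = an^4 + bn³ + cn² + dn + e; the 5 given values yield a linear system in the 5 coefficients.
Solving, h(n) = 2n^4 + 2n³ - 2n² - n + 1.
Then h(11) = 31692.

31692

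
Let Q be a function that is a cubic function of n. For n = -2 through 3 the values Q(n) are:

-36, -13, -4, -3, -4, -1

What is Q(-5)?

-249

Write Q(n) = an³ + bn² + cn + d; the 6 given values yield a linear system in the 4 coefficients.
Solving, Q(n) = n³ - 4n² + 4n - 4.
Then Q(-5) = -249.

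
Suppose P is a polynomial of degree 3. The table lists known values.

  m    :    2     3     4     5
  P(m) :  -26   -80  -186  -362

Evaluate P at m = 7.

-996

Write P(m) = am³ + bm² + cm + d; the 4 given values yield a linear system in the 4 coefficients.
Solving, P(m) = -3m³ + m² - 2m - 2.
Then P(7) = -996.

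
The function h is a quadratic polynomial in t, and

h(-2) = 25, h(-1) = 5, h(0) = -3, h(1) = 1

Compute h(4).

First differences: -20, -8, 4. Second differences: 12, 12.
Level-2 differences are constant, so h has degree 2.
Fitting a degree-2 polynomial gives h(t) = 6t² - 2t - 3.
Then h(4) = 85.

85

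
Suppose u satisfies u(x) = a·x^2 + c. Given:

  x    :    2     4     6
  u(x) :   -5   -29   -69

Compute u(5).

-47

From u(2) = -5 and u(4) = -29: 4a + c = -5 and 16a + c = -29.
Subtracting: 12a = -24, so a = -2; then c = -5 − (-2)·4 = 3.
So u(x) = -2x² + 3, and u(5) = -47.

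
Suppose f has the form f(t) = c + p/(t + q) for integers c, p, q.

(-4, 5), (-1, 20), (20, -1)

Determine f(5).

-4

(f(t) − c)(t + q) = p for each data point; the three points give a linear system in c and q, then p follows.
Solving: c = 0, q = 0, p = -20, so f(t) = -20/(t + 0).
Then f(5) = 0 − 20/5 = -4.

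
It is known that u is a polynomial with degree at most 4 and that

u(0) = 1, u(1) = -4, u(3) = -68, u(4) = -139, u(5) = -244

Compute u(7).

Write u(n) = an^4 + bn³ + cn² + dn + e; the 5 given values yield a linear system in the 5 coefficients.
Solving, the leading coefficient vanishes, and u(n) = -n³ - 5n² + n + 1.
Then u(7) = -580.

-580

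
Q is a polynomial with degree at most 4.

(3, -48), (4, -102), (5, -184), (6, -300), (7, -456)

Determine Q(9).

-912

First differences: -54, -82, -116, -156. Second differences: -28, -34, -40. Third differences: -6, -6.
Level-3 differences are constant, so Q has degree 3.
Fitting a degree-3 polynomial gives Q(k) = -k³ - 2k² - 3k + 6.
Then Q(9) = -912.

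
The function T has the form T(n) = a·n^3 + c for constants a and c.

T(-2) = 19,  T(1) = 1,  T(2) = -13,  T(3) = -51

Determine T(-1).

From T(-2) = 19 and T(1) = 1: -8a + c = 19 and 1a + c = 1.
Subtracting: 9a = -18, so a = -2; then c = 19 − (-2)·(-8) = 3.
So T(n) = -2n³ + 3, and T(-1) = 5.

5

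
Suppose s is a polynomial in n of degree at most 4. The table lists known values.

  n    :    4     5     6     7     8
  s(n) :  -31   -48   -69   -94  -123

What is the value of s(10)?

First differences: -17, -21, -25, -29. Second differences: -4, -4, -4.
Level-2 differences are constant, so s has degree 2.
Fitting a degree-2 polynomial gives s(n) = -2n² + n - 3.
Then s(10) = -193.

-193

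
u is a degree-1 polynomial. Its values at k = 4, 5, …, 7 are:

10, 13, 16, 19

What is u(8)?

Write u(k) = ak + b; the 4 given values yield a linear system in the 2 coefficients.
Solving, u(k) = 3k - 2.
Then u(8) = 22.

22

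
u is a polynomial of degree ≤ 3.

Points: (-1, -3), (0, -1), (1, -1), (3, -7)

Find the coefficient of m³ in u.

0

Write u(m) = am³ + bm² + cm + d; the 4 given values yield a linear system in the 4 coefficients.
Solving, the leading coefficient vanishes, and u(m) = -m² + m - 1.
The coefficient of m³ is 0.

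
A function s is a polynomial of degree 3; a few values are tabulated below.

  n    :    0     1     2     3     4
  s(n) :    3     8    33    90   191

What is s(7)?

878

Write s(n) = an³ + bn² + cn + d; the 5 given values yield a linear system in the 4 coefficients.
Solving, s(n) = 2n³ + 4n² - n + 3.
Then s(7) = 878.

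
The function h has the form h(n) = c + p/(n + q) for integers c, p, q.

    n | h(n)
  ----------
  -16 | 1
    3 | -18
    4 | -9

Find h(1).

18

(h(n) − c)(n + q) = p for each data point; the three points give a linear system in c and q, then p follows.
Solving: c = 0, q = -2, p = -18, so h(n) = -18/(n − 2).
Then h(1) = 0 − 18/(-1) = 18.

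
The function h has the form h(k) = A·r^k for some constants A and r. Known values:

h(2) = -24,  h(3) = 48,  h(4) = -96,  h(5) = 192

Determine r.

Consecutive ratio: 48/(-24) = -2, and -96/48 = -2, so r = -2.
Then A·(-2)^2 = -24 gives A = -6, and h(k) = -6·(-2)^k.

-2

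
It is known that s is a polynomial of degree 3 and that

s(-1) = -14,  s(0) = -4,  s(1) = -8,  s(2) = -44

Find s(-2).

-20

Write s(k) = ak³ + bk² + ck + d; the 4 given values yield a linear system in the 4 coefficients.
Solving, s(k) = -3k³ - 7k² + 6k - 4.
Then s(-2) = -20.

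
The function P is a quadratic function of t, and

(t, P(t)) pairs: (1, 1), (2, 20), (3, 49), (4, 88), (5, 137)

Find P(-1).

First differences: 19, 29, 39, 49. Second differences: 10, 10, 10.
Level-2 differences are constant, so P has degree 2.
Fitting a degree-2 polynomial gives P(t) = 5t² + 4t - 8.
Then P(-1) = -7.

-7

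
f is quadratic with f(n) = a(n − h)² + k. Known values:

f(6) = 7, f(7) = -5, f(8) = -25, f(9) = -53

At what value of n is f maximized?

5

First differences -12, -20, -28; second difference -8 = 2a, so a = -4.
Expanding, the n-coefficient is −2ah = 8h; matching it to the data gives h = 5, and then k = 11.
So f(n) = -4(n − 5)² + 11.
Hence h = 5.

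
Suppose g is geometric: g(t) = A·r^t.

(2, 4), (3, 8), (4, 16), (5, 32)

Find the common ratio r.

Consecutive ratio: 8/4 = 2, and 16/8 = 2, so r = 2.
Then A·2^2 = 4 gives A = 1, and g(t) = 1·2^t.

2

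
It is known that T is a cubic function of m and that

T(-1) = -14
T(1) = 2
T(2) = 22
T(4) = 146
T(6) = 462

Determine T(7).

Write T(m) = am³ + bm² + cm + d; the 5 given values yield a linear system in the 4 coefficients.
Solving, T(m) = 2m³ + 6m - 6.
Then T(7) = 722.

722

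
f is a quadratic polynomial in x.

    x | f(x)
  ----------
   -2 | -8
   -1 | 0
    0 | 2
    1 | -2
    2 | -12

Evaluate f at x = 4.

First differences: 8, 2, -4, -10. Second differences: -6, -6, -6.
Level-2 differences are constant, so f has degree 2.
Fitting a degree-2 polynomial gives f(x) = -3x² - x + 2.
Then f(4) = -50.

-50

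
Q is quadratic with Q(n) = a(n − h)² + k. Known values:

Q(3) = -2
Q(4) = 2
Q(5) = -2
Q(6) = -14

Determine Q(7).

-34

First differences 4, -4, -12; second difference -8 = 2a, so a = -4.
Expanding, the n-coefficient is −2ah = 8h; matching it to the data gives h = 4, and then k = 2.
So Q(n) = -4(n − 4)² + 2.
Q(7) = -4·3² + 2 = -34.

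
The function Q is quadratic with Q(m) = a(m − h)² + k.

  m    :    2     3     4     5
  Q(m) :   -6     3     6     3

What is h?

First differences 9, 3, -3; second difference -6 = 2a, so a = -3.
Expanding, the m-coefficient is −2ah = 6h; matching it to the data gives h = 4, and then k = 6.
So Q(m) = -3(m − 4)² + 6.
Hence h = 4.

4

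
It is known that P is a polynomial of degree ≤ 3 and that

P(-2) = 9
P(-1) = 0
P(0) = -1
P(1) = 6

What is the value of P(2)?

Write P(k) = ak³ + bk² + ck + d; the 4 given values yield a linear system in the 4 coefficients.
Solving, the leading coefficient vanishes, and P(k) = 4k² + 3k - 1.
Then P(2) = 21.

21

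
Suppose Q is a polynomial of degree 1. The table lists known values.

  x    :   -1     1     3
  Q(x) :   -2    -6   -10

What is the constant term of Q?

-4

Write Q(x) = ax + b; the 3 given values yield a linear system in the 2 coefficients.
Solving, Q(x) = -2x - 4.
The constant term is Q(0) = -4.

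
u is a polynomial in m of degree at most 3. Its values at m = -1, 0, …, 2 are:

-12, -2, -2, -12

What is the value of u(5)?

-102

First differences: 10, 0, -10. Second differences: -10, -10.
Level-2 differences are constant, so u has degree 2.
Fitting a degree-2 polynomial gives u(m) = -5m² + 5m - 2.
Then u(5) = -102.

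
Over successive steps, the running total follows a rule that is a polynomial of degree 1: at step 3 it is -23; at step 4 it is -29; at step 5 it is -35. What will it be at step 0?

-5

Write the value at k as u(k).
First differences: -6, -6.
Level-1 differences are constant, so u has degree 1.
Fitting a degree-1 polynomial gives u(k) = -6k - 5.
Then u(0) = -5.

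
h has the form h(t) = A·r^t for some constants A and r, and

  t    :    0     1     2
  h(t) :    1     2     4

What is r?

Consecutive ratio: 2/1 = 2, and 4/2 = 2, so r = 2.
Then A·2^0 = 1 gives A = 1, and h(t) = 1·2^t.

2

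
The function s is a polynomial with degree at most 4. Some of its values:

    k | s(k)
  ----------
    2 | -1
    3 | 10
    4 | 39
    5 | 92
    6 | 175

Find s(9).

664

Write s(k) = ak^4 + bk³ + ck² + dk + e; the 5 given values yield a linear system in the 5 coefficients.
Solving, the leading coefficient vanishes, and s(k) = k³ - 8k + 7.
Then s(9) = 664.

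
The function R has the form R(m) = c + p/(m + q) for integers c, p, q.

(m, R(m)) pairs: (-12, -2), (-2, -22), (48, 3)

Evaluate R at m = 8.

8

(R(m) − c)(m + q) = p for each data point; the three points give a linear system in c and q, then p follows.
Solving: c = 2, q = 0, p = 48, so R(m) = 2 + 48/(m + 0).
Then R(8) = 2 + 48/8 = 8.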